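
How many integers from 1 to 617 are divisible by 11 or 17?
⌊617/11⌋ + ⌊617/17⌋ - ⌊617/187⌋ = 56 + 36 - 3 = 89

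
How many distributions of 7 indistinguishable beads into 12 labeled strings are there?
C(7+12-1, 12-1) = C(18, 11) = 31824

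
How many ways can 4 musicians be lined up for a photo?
4! = 24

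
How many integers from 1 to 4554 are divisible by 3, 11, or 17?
⌊4554/3⌋+⌊4554/11⌋+⌊4554/17⌋ - ⌊4554/33⌋-⌊4554/51⌋-⌊4554/187⌋ + ⌊4554/561⌋ = 1518+414+267 - 138-89-24 + 8 = 1956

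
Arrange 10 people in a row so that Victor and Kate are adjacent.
Treat as block: (10-1)! × 2! = 362880 × 2 = 725760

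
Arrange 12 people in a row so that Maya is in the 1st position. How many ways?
Fix one position: (12-1)! = 39916800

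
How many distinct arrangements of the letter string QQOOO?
5! / (3! × 2!) = 10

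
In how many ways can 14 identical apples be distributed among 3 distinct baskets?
C(14+3-1, 3-1) = C(16, 2) = 120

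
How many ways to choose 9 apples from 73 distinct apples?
C(73,9) = 73!/(9!×64!) = 97082021465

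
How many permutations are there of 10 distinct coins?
10! = 3628800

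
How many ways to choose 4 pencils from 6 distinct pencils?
C(6,4) = 6!/(4!×2!) = 15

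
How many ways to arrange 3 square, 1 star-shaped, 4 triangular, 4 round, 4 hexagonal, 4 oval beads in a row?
20! / (3! × 1! × 4! × 4! × 4! × 4!) = 1222160940000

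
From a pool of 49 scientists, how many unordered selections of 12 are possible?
C(49,12) = 49!/(12!×37!) = 92263734836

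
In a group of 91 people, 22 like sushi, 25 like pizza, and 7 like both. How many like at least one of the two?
|A∪B| = |A| + |B| - |A∩B| = 22 + 25 - 7 = 40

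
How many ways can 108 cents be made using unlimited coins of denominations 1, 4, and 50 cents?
Coefficient of x^108 in 1/(1-x^1) · 1/(1-x^4) · 1/(1-x^50). Case on j = number of 50-cent coins (j = 0..2); remainder r = 108 - 50j is made from {1,4} in ⌊r/4⌋+1 ways. r = 108, 58, 8 → 28 + 15 + 3 = 46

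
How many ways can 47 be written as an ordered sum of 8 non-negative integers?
C(47+8-1, 8-1) = C(54, 7) = 177100560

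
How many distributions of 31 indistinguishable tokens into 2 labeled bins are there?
C(31+2-1, 2-1) = C(32, 1) = 32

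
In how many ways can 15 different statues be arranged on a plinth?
15! = 1307674368000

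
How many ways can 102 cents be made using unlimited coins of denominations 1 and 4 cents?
Coefficient of x^102 in 1/(1-x^1) · 1/(1-x^4). Use j coins of 4 for j = 0..⌊102/4⌋ = 25, the rest in 1s: 25 + 1 = 26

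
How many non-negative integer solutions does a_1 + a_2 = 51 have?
C(51+2-1, 2-1) = C(52, 1) = 52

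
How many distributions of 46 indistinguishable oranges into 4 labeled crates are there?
C(46+4-1, 4-1) = C(49, 3) = 18424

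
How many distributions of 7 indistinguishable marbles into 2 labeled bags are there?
C(7+2-1, 2-1) = C(8, 1) = 8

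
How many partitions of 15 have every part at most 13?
Let r_j(i) = number of partitions of i into parts ≤ j, for i = 0..15. r_1(i) = 1 for all i; r_j(i) = r_{j-1}(i) + r_j(i-j). Rows j = 2..13: ≤2: 1 1 2 2 3 3 4 4 5 5 6 6 7 7 8 8; ≤3: 1 1 2 3 4 5 7 8 10 12 14 16 19 21 24 27; ≤4: 1 1 2 3 5 6 9 11 15 18 23 27 34 39 47 54; ≤5: 1 1 2 3 5 7 10 13 18 23 30 37 47 57 70 84; ≤6: 1 1 2 3 5 7 11 14 20 26 35 44 58 71 90 110; ≤7: 1 1 2 3 5 7 11 15 21 28 38 49 65 82 105 131; ≤8: 1 1 2 3 5 7 11 15 22 29 40 52 70 89 116 146; ≤9: 1 1 2 3 5 7 11 15 22 30 41 54 73 94 123 157; ≤10: 1 1 2 3 5 7 11 15 22 30 42 55 75 97 128 164; ≤11: 1 1 2 3 5 7 11 15 22 30 42 56 76 99 131 169; ≤12: 1 1 2 3 5 7 11 15 22 30 42 56 77 100 133 172; ≤13: 1 1 2 3 5 7 11 15 22 30 42 56 77 101 134 174. r_13(15) = 174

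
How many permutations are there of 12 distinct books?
12! = 479001600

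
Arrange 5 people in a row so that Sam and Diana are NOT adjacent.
Total - adjacent = 5! - (5-1)!×2 = 120 - 48 = 72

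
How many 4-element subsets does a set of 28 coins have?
C(28,4) = 28!/(4!×24!) = 20475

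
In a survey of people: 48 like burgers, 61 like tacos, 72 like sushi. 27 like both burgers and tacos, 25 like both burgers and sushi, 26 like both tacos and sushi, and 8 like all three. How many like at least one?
|A∪B∪C| = 48+61+72-27-25-26+8 = 111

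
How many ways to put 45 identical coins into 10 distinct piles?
C(45+10-1, 10-1) = C(54, 9) = 5317936260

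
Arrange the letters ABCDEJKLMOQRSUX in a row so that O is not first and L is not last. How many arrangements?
By inclusion-exclusion: 15! - 2×(15-1)! + (15-2)! = 1307674368000 - 174356582400 + 6227020800 = 1139544806400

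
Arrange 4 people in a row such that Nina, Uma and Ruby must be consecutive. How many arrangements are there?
Treat the 3 as one block: (4-3+1)! × 3! = 2 × 6 = 12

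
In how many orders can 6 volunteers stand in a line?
6! = 720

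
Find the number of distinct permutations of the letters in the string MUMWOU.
6! / (1! × 2! × 2! × 1!) = 180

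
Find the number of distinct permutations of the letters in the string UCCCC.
5! / (4! × 1!) = 5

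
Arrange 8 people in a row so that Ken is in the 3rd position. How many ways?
Fix one position: (8-1)! = 5040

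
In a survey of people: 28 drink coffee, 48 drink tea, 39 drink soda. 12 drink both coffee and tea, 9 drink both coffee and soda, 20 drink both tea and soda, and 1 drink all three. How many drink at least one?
|A∪B∪C| = 28+48+39-12-9-20+1 = 75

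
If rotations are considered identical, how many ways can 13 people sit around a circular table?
Circular: fix one position, arrange the rest. (13-1)! = 479001600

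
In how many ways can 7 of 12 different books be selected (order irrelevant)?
C(12,7) = 12!/(7!×5!) = 792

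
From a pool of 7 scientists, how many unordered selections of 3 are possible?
C(7,3) = 7!/(3!×4!) = 35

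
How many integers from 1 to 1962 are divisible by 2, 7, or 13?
⌊1962/2⌋+⌊1962/7⌋+⌊1962/13⌋ - ⌊1962/14⌋-⌊1962/26⌋-⌊1962/91⌋ + ⌊1962/182⌋ = 981+280+150 - 140-75-21 + 10 = 1185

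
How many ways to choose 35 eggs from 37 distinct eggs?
C(37,35) = 37!/(35!×2!) = 666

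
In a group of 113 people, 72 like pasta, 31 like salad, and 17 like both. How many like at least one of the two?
|A∪B| = |A| + |B| - |A∩B| = 72 + 31 - 17 = 86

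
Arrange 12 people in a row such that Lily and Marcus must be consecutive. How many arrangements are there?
Treat the 2 as one block: (12-2+1)! × 2! = 39916800 × 2 = 79833600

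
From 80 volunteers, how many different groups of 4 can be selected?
C(80,4) = 80!/(4!×76!) = 1581580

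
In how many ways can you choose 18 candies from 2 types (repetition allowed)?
C(18+2-1, 2-1) = C(19, 1) = 19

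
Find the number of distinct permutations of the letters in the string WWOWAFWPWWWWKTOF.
16! / (2! × 8! × 1! × 1! × 2! × 1! × 1!) = 129729600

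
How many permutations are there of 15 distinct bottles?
15! = 1307674368000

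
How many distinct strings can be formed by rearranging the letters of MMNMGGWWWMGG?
12! / (3! × 1! × 4! × 4!) = 138600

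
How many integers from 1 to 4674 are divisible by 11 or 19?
⌊4674/11⌋ + ⌊4674/19⌋ - ⌊4674/209⌋ = 424 + 246 - 22 = 648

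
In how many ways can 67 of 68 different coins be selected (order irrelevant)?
C(68,67) = 68!/(67!×1!) = 68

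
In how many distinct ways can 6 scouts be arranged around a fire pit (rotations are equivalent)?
Circular: fix one position, arrange the rest. (6-1)! = 120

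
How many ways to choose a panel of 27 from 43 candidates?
C(43,27) = 43!/(27!×16!) = 265182149218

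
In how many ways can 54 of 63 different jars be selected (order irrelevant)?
C(63,54) = 63!/(54!×9!) = 23667689815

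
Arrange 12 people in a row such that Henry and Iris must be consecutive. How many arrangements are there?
Treat the 2 as one block: (12-2+1)! × 2! = 39916800 × 2 = 79833600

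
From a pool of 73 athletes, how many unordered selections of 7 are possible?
C(73,7) = 73!/(7!×66!) = 1629348612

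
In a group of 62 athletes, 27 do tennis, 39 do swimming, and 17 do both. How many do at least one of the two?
|A∪B| = |A| + |B| - |A∩B| = 27 + 39 - 17 = 49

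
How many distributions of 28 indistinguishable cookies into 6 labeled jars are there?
C(28+6-1, 6-1) = C(33, 5) = 237336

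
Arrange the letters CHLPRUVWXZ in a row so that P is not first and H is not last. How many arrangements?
By inclusion-exclusion: 10! - 2×(10-1)! + (10-2)! = 3628800 - 725760 + 40320 = 2943360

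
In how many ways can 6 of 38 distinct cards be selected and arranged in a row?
P(38,6) = 38!/(38-6)! = 1987690320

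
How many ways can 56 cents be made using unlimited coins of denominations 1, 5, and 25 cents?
Coefficient of x^56 in 1/(1-x^1) · 1/(1-x^5) · 1/(1-x^25). Case on j = number of 25-cent coins (j = 0..2); remainder r = 56 - 25j is made from {1,5} in ⌊r/5⌋+1 ways. r = 56, 31, 6 → 12 + 7 + 2 = 21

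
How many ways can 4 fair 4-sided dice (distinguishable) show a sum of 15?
Coefficient of x^15 in (x + x² + ... + x^4)^4. By inclusion-exclusion on dice exceeding 4: Σ_j (-1)^j C(4,j)·C(15-1-4j, 3) = C(4,0)·C(14,3) - C(4,1)·C(10,3) + C(4,2)·C(6,3) = 1·364 - 4·120 + 6·20 = 4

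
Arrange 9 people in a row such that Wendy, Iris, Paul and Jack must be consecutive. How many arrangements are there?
Treat the 4 as one block: (9-4+1)! × 4! = 720 × 24 = 17280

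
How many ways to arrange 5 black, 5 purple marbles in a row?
10! / (5! × 5!) = 252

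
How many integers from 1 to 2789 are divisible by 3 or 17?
⌊2789/3⌋ + ⌊2789/17⌋ - ⌊2789/51⌋ = 929 + 164 - 54 = 1039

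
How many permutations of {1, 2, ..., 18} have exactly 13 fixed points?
Choose the 13 fixed points C(18,13) = 8568, derange the rest: !5 = Σ_{j=0}^{5} (-1)^j·5!/j! = 120 - 120 + 60 - 20 + 5 - 1 = 44. Product = 8568 × 44 = 376992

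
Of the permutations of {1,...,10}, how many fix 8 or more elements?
Exactly j fixed points: C(10,j)·!(10-j); sum over j ≥ 8 (derangement numbers via !m = (m-1)·(!(m-1) + !(m-2)): !0..!2 = 1, 0, 1). Σ_{j=8}^{10} C(10,j)·!(10-j) = C(10,8)·!2 + C(10,9)·!1 + C(10,10)·!0 = 45·1 + 10·0 + 1·1 = 46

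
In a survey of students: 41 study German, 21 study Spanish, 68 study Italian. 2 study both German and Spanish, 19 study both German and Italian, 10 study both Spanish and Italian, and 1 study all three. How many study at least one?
|A∪B∪C| = 41+21+68-2-19-10+1 = 100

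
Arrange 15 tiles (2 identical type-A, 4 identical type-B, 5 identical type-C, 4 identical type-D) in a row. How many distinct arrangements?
15! / (2! × 4! × 5! × 4!) = 9459450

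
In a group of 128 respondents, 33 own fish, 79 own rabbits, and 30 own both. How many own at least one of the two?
|A∪B| = |A| + |B| - |A∩B| = 33 + 79 - 30 = 82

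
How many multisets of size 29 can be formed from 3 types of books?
C(29+3-1, 3-1) = C(31, 2) = 465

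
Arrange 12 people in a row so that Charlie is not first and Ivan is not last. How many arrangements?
By inclusion-exclusion: 12! - 2×(12-1)! + (12-2)! = 479001600 - 79833600 + 3628800 = 402796800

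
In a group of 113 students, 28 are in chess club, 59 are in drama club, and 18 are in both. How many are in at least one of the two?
|A∪B| = |A| + |B| - |A∩B| = 28 + 59 - 18 = 69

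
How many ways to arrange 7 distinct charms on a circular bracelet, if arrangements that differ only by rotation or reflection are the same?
(7-1)!/2 = 720/2 = 360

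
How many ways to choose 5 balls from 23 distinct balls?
C(23,5) = 23!/(5!×18!) = 33649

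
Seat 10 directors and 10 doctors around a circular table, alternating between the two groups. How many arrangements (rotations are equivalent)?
Fix one of the directors: (10-1)! ways for the remaining directors, × 10! ways for the doctors = 362880 × 3628800 = 1316818944000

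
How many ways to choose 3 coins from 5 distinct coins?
C(5,3) = 5!/(3!×2!) = 10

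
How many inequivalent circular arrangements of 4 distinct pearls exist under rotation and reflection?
(4-1)!/2 = 6/2 = 3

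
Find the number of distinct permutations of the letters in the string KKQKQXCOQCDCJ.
13! / (1! × 3! × 1! × 3! × 3! × 1! × 1!) = 28828800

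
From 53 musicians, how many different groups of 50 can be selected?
C(53,50) = 53!/(50!×3!) = 23426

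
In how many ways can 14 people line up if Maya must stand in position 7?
Fix one position: (14-1)! = 6227020800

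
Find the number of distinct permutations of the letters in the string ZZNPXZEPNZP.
11! / (2! × 1! × 1! × 4! × 3!) = 138600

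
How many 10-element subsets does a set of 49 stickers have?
C(49,10) = 49!/(10!×39!) = 8217822536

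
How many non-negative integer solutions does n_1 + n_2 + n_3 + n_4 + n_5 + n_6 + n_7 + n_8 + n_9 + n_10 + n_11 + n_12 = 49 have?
C(49+12-1, 12-1) = C(60, 11) = 342700125300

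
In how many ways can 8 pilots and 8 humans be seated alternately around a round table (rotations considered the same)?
Fix one of the pilots: (8-1)! ways for the remaining pilots, × 8! ways for the humans = 5040 × 40320 = 203212800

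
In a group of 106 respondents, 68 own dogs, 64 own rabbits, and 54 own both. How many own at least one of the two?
|A∪B| = |A| + |B| - |A∩B| = 68 + 64 - 54 = 78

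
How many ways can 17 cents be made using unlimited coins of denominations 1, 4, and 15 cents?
Coefficient of x^17 in 1/(1-x^1) · 1/(1-x^4) · 1/(1-x^15). Case on j = number of 15-cent coins (j = 0..1); remainder r = 17 - 15j is made from {1,4} in ⌊r/4⌋+1 ways. r = 17, 2 → 5 + 1 = 6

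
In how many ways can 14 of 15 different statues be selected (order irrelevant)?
C(15,14) = 15!/(14!×1!) = 15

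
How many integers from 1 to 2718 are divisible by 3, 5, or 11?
⌊2718/3⌋+⌊2718/5⌋+⌊2718/11⌋ - ⌊2718/15⌋-⌊2718/33⌋-⌊2718/55⌋ + ⌊2718/165⌋ = 906+543+247 - 181-82-49 + 16 = 1400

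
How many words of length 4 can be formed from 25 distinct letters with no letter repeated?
P(25,4) = 25!/(25-4)! = 303600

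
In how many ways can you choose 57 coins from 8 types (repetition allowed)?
C(57+8-1, 8-1) = C(64, 7) = 621216192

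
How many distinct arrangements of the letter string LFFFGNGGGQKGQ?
13! / (2! × 1! × 5! × 3! × 1! × 1!) = 4324320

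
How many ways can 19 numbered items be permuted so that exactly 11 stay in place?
Choose the 11 fixed points C(19,11) = 75582, derange the rest: !8 = Σ_{j=0}^{8} (-1)^j·8!/j! = 40320 - 40320 + 20160 - 6720 + 1680 - 336 + 56 - 8 + 1 = 14833. Product = 75582 × 14833 = 1121107806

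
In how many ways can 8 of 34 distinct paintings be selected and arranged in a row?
P(34,8) = 34!/(34-8)! = 732058145280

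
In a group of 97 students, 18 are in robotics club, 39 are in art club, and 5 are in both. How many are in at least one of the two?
|A∪B| = |A| + |B| - |A∩B| = 18 + 39 - 5 = 52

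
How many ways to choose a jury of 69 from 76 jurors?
C(76,69) = 76!/(69!×7!) = 2186189400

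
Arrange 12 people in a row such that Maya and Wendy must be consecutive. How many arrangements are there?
Treat the 2 as one block: (12-2+1)! × 2! = 39916800 × 2 = 79833600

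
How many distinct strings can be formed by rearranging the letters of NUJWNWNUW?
9! / (3! × 2! × 1! × 3!) = 5040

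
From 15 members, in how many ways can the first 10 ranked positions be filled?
P(15,10) = 15!/(15-10)! = 10897286400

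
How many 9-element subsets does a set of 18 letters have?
C(18,9) = 18!/(9!×9!) = 48620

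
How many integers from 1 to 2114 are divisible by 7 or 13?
⌊2114/7⌋ + ⌊2114/13⌋ - ⌊2114/91⌋ = 302 + 162 - 23 = 441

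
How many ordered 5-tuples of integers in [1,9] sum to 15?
Coefficient of x^15 in (x + x² + ... + x^9)^5. By inclusion-exclusion on dice exceeding 9: Σ_j (-1)^j C(5,j)·C(15-1-9j, 4) = C(5,0)·C(14,4) - C(5,1)·C(5,4) = 1·1001 - 5·5 = 976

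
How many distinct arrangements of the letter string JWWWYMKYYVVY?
12! / (1! × 2! × 1! × 1! × 3! × 4!) = 1663200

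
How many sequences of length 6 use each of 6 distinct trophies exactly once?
6! = 720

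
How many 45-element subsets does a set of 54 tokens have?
C(54,45) = 54!/(45!×9!) = 5317936260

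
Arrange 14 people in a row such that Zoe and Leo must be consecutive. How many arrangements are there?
Treat the 2 as one block: (14-2+1)! × 2! = 6227020800 × 2 = 12454041600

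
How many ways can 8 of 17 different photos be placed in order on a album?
P(17,8) = 17!/(17-8)! = 980179200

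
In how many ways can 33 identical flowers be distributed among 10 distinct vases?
C(33+10-1, 10-1) = C(42, 9) = 445891810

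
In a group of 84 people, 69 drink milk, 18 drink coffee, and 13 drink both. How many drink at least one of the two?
|A∪B| = |A| + |B| - |A∩B| = 69 + 18 - 13 = 74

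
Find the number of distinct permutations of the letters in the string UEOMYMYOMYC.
11! / (1! × 1! × 3! × 1! × 3! × 2!) = 554400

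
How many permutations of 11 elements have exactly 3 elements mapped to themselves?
Choose the 3 fixed points C(11,3) = 165, derange the rest: !8 = Σ_{j=0}^{8} (-1)^j·8!/j! = 40320 - 40320 + 20160 - 6720 + 1680 - 336 + 56 - 8 + 1 = 14833. Product = 165 × 14833 = 2447445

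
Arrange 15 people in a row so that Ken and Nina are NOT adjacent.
Total - adjacent = 15! - (15-1)!×2 = 1307674368000 - 174356582400 = 1133317785600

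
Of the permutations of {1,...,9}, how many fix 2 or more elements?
Exactly j fixed points: C(9,j)·!(9-j); sum over j ≥ 2 (derangement numbers via !m = (m-1)·(!(m-1) + !(m-2)): !0..!7 = 1, 0, 1, 2, 9, 44, 265, 1854). Σ_{j=2}^{9} C(9,j)·!(9-j) = C(9,2)·!7 + C(9,3)·!6 + C(9,4)·!5 + C(9,5)·!4 + C(9,6)·!3 + C(9,7)·!2 + C(9,8)·!1 + C(9,9)·!0 = 36·1854 + 84·265 + 126·44 + 126·9 + 84·2 + 36·1 + 9·0 + 1·1 = 95887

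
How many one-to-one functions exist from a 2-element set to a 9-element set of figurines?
P(9,2) = 9!/(9-2)! = 72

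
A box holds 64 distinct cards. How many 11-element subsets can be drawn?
C(64,11) = 64!/(11!×53!) = 743595781824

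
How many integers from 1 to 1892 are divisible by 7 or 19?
⌊1892/7⌋ + ⌊1892/19⌋ - ⌊1892/133⌋ = 270 + 99 - 14 = 355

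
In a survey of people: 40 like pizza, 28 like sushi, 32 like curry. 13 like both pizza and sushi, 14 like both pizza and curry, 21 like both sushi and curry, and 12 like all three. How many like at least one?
|A∪B∪C| = 40+28+32-13-14-21+12 = 64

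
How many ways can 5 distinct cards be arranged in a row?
5! = 120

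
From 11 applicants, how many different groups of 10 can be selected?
C(11,10) = 11!/(10!×1!) = 11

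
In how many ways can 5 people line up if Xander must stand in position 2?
Fix one position: (5-1)! = 24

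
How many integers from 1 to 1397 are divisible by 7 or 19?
⌊1397/7⌋ + ⌊1397/19⌋ - ⌊1397/133⌋ = 199 + 73 - 10 = 262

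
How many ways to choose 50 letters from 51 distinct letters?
C(51,50) = 51!/(50!×1!) = 51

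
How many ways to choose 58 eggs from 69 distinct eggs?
C(69,58) = 69!/(58!×11!) = 1823810410032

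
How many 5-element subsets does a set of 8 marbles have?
C(8,5) = 8!/(5!×3!) = 56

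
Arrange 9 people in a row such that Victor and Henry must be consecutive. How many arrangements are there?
Treat the 2 as one block: (9-2+1)! × 2! = 40320 × 2 = 80640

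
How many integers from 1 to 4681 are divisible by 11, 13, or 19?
⌊4681/11⌋+⌊4681/13⌋+⌊4681/19⌋ - ⌊4681/143⌋-⌊4681/209⌋-⌊4681/247⌋ + ⌊4681/2717⌋ = 425+360+246 - 32-22-18 + 1 = 960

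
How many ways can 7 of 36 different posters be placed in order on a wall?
P(36,7) = 36!/(36-7)! = 42072307200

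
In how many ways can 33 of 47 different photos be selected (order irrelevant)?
C(47,33) = 47!/(33!×14!) = 341643774795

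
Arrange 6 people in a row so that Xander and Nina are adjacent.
Treat as block: (6-1)! × 2! = 120 × 2 = 240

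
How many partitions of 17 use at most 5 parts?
By conjugation, equals partitions of 17 into parts ≤ 5. Let r_j(i) = number of partitions of i into parts ≤ j, for i = 0..17. r_1(i) = 1 for all i; r_j(i) = r_{j-1}(i) + r_j(i-j). Rows j = 2..5: ≤2: 1 1 2 2 3 3 4 4 5 5 6 6 7 7 8 8 9 9; ≤3: 1 1 2 3 4 5 7 8 10 12 14 16 19 21 24 27 30 33; ≤4: 1 1 2 3 5 6 9 11 15 18 23 27 34 39 47 54 64 72; ≤5: 1 1 2 3 5 7 10 13 18 23 30 37 47 57 70 84 101 119. r_5(17) = 119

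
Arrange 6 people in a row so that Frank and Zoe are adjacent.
Treat as block: (6-1)! × 2! = 120 × 2 = 240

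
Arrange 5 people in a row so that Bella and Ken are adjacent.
Treat as block: (5-1)! × 2! = 24 × 2 = 48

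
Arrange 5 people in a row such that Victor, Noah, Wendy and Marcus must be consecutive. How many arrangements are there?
Treat the 4 as one block: (5-4+1)! × 4! = 2 × 24 = 48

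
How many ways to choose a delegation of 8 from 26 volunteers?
C(26,8) = 26!/(8!×18!) = 1562275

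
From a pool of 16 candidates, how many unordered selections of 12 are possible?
C(16,12) = 16!/(12!×4!) = 1820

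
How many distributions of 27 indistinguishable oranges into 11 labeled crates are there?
C(27+11-1, 11-1) = C(37, 10) = 348330136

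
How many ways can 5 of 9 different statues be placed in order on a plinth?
P(9,5) = 9!/(9-5)! = 15120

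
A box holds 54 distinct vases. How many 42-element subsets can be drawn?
C(54,42) = 54!/(42!×12!) = 343006888770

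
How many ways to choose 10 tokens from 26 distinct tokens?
C(26,10) = 26!/(10!×16!) = 5311735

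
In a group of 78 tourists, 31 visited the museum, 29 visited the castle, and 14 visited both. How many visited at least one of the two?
|A∪B| = |A| + |B| - |A∩B| = 31 + 29 - 14 = 46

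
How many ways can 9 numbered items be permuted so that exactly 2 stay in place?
Choose the 2 fixed points C(9,2) = 36, derange the rest: !7 = Σ_{j=0}^{7} (-1)^j·7!/j! = 5040 - 5040 + 2520 - 840 + 210 - 42 + 7 - 1 = 1854. Product = 36 × 1854 = 66744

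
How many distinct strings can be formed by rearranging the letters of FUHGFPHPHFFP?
12! / (3! × 1! × 3! × 1! × 4!) = 554400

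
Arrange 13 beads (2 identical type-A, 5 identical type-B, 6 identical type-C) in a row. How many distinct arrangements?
13! / (2! × 5! × 6!) = 36036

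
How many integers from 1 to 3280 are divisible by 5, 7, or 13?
⌊3280/5⌋+⌊3280/7⌋+⌊3280/13⌋ - ⌊3280/35⌋-⌊3280/65⌋-⌊3280/91⌋ + ⌊3280/455⌋ = 656+468+252 - 93-50-36 + 7 = 1204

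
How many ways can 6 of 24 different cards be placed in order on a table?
P(24,6) = 24!/(24-6)! = 96909120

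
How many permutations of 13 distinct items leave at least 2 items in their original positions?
Exactly j fixed points: C(13,j)·!(13-j); sum over j ≥ 2 (derangement numbers via !m = (m-1)·(!(m-1) + !(m-2)): !0..!11 = 1, 0, 1, 2, 9, 44, 265, 1854, 14833, 133496, 1334961, 14684570). Σ_{j=2}^{13} C(13,j)·!(13-j) = C(13,2)·!11 + C(13,3)·!10 + C(13,4)·!9 + C(13,5)·!8 + C(13,6)·!7 + C(13,7)·!6 + C(13,8)·!5 + C(13,9)·!4 + C(13,10)·!3 + C(13,11)·!2 + C(13,12)·!1 + C(13,13)·!0 = 78·14684570 + 286·1334961 + 715·133496 + 1287·14833 + 1716·1854 + 1716·265 + 1287·44 + 715·9 + 286·2 + 78·1 + 13·0 + 1·1 = 1645434935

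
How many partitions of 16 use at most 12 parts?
By conjugation, equals partitions of 16 into parts ≤ 12. Let r_j(i) = number of partitions of i into parts ≤ j, for i = 0..16. r_1(i) = 1 for all i; r_j(i) = r_{j-1}(i) + r_j(i-j). Rows j = 2..12: ≤2: 1 1 2 2 3 3 4 4 5 5 6 6 7 7 8 8 9; ≤3: 1 1 2 3 4 5 7 8 10 12 14 16 19 21 24 27 30; ≤4: 1 1 2 3 5 6 9 11 15 18 23 27 34 39 47 54 64; ≤5: 1 1 2 3 5 7 10 13 18 23 30 37 47 57 70 84 101; ≤6: 1 1 2 3 5 7 11 14 20 26 35 44 58 71 90 110 136; ≤7: 1 1 2 3 5 7 11 15 21 28 38 49 65 82 105 131 164; ≤8: 1 1 2 3 5 7 11 15 22 29 40 52 70 89 116 146 186; ≤9: 1 1 2 3 5 7 11 15 22 30 41 54 73 94 123 157 201; ≤10: 1 1 2 3 5 7 11 15 22 30 42 55 75 97 128 164 212; ≤11: 1 1 2 3 5 7 11 15 22 30 42 56 76 99 131 169 219; ≤12: 1 1 2 3 5 7 11 15 22 30 42 56 77 100 133 172 224. r_12(16) = 224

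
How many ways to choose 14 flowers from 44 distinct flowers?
C(44,14) = 44!/(14!×30!) = 114955808528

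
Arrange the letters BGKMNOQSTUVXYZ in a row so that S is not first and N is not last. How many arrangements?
By inclusion-exclusion: 14! - 2×(14-1)! + (14-2)! = 87178291200 - 12454041600 + 479001600 = 75203251200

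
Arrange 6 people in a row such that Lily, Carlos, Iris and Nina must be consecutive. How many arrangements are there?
Treat the 4 as one block: (6-4+1)! × 4! = 6 × 24 = 144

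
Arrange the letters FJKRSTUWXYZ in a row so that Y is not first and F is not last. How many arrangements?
By inclusion-exclusion: 11! - 2×(11-1)! + (11-2)! = 39916800 - 7257600 + 362880 = 33022080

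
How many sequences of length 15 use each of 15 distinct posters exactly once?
15! = 1307674368000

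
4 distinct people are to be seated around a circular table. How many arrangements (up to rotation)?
Circular: fix one position, arrange the rest. (4-1)! = 6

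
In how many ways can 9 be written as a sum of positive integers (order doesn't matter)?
Pentagonal recurrence p(n) = p(n-1) + p(n-2) - p(n-5) - p(n-7) + p(n-12) + p(n-15) - ... gives p(0..8) = 1, 1, 2, 3, 5, 7, 11, 15, 22. p(9) = p(8) + p(7) - p(4) - p(2) = 22 + 15 - 5 - 2 = 30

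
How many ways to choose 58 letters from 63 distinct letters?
C(63,58) = 63!/(58!×5!) = 7028847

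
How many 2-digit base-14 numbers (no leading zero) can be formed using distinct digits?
First digit: 13 choices (nonzero). Then descending: 13 × 13 = 169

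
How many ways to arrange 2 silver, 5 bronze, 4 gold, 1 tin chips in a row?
12! / (2! × 5! × 4! × 1!) = 83160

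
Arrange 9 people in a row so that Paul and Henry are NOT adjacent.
Total - adjacent = 9! - (9-1)!×2 = 362880 - 80640 = 282240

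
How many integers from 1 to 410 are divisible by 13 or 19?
⌊410/13⌋ + ⌊410/19⌋ - ⌊410/247⌋ = 31 + 21 - 1 = 51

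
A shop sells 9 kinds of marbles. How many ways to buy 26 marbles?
C(26+9-1, 9-1) = C(34, 8) = 18156204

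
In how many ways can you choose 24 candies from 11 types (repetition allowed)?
C(24+11-1, 11-1) = C(34, 10) = 131128140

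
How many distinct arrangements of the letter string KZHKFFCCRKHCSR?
14! / (3! × 1! × 2! × 3! × 1! × 2! × 2!) = 302702400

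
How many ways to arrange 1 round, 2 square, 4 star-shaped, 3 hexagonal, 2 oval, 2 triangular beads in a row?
14! / (1! × 2! × 4! × 3! × 2! × 2!) = 75675600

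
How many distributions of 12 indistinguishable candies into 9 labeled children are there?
C(12+9-1, 9-1) = C(20, 8) = 125970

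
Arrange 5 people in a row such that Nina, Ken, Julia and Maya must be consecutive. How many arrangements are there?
Treat the 4 as one block: (5-4+1)! × 4! = 2 × 24 = 48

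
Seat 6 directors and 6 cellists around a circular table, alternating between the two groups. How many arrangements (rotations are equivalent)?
Fix one of the directors: (6-1)! ways for the remaining directors, × 6! ways for the cellists = 120 × 720 = 86400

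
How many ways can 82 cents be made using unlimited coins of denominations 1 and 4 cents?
Coefficient of x^82 in 1/(1-x^1) · 1/(1-x^4). Use j coins of 4 for j = 0..⌊82/4⌋ = 20, the rest in 1s: 20 + 1 = 21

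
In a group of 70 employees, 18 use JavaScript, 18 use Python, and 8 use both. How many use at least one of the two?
|A∪B| = |A| + |B| - |A∩B| = 18 + 18 - 8 = 28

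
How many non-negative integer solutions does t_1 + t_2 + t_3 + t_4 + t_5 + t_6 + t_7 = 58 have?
C(58+7-1, 7-1) = C(64, 6) = 74974368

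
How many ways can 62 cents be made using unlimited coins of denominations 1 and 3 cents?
Coefficient of x^62 in 1/(1-x^1) · 1/(1-x^3). Use j coins of 3 for j = 0..⌊62/3⌋ = 20, the rest in 1s: 20 + 1 = 21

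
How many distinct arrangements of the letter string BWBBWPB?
7! / (1! × 2! × 4!) = 105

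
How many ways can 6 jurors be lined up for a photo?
6! = 720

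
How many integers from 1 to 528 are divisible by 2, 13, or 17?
⌊528/2⌋+⌊528/13⌋+⌊528/17⌋ - ⌊528/26⌋-⌊528/34⌋-⌊528/221⌋ + ⌊528/442⌋ = 264+40+31 - 20-15-2 + 1 = 299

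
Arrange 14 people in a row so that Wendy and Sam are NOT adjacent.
Total - adjacent = 14! - (14-1)!×2 = 87178291200 - 12454041600 = 74724249600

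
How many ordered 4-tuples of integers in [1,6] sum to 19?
Coefficient of x^19 in (x + x² + ... + x^6)^4. By inclusion-exclusion on dice exceeding 6: Σ_j (-1)^j C(4,j)·C(19-1-6j, 3) = C(4,0)·C(18,3) - C(4,1)·C(12,3) + C(4,2)·C(6,3) = 1·816 - 4·220 + 6·20 = 56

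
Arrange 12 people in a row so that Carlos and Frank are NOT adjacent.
Total - adjacent = 12! - (12-1)!×2 = 479001600 - 79833600 = 399168000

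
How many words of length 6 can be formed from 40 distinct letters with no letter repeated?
P(40,6) = 40!/(40-6)! = 2763633600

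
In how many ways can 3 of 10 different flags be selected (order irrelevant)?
C(10,3) = 10!/(3!×7!) = 120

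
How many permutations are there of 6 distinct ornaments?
6! = 720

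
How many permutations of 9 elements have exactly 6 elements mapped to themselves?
Choose the 6 fixed points C(9,6) = 84, derange the rest: !3 = Σ_{j=0}^{3} (-1)^j·3!/j! = 6 - 6 + 3 - 1 = 2. Product = 84 × 2 = 168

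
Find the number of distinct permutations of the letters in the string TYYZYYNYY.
9! / (6! × 1! × 1! × 1!) = 504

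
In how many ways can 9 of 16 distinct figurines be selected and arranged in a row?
P(16,9) = 16!/(16-9)! = 4151347200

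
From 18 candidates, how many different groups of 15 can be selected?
C(18,15) = 18!/(15!×3!) = 816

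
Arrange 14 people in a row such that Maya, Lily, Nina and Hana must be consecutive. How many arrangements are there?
Treat the 4 as one block: (14-4+1)! × 4! = 39916800 × 24 = 958003200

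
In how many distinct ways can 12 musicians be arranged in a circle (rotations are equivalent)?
Circular: fix one position, arrange the rest. (12-1)! = 39916800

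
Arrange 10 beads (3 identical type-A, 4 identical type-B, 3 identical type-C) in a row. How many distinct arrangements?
10! / (3! × 4! × 3!) = 4200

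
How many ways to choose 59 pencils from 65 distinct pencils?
C(65,59) = 65!/(59!×6!) = 82598880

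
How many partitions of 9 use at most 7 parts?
By conjugation, equals partitions of 9 into parts ≤ 7. Let r_j(i) = number of partitions of i into parts ≤ j, for i = 0..9. r_1(i) = 1 for all i; r_j(i) = r_{j-1}(i) + r_j(i-j). Rows j = 2..7: ≤2: 1 1 2 2 3 3 4 4 5 5; ≤3: 1 1 2 3 4 5 7 8 10 12; ≤4: 1 1 2 3 5 6 9 11 15 18; ≤5: 1 1 2 3 5 7 10 13 18 23; ≤6: 1 1 2 3 5 7 11 14 20 26; ≤7: 1 1 2 3 5 7 11 15 21 28. r_7(9) = 28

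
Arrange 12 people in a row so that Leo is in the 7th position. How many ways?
Fix one position: (12-1)! = 39916800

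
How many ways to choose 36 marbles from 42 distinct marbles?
C(42,36) = 42!/(36!×6!) = 5245786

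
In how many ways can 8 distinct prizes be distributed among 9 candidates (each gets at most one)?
P(9,8) = 9!/(9-8)! = 362880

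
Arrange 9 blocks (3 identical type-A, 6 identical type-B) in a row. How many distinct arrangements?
9! / (3! × 6!) = 84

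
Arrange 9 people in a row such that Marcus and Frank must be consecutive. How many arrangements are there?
Treat the 2 as one block: (9-2+1)! × 2! = 40320 × 2 = 80640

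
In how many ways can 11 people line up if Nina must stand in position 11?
Fix one position: (11-1)! = 3628800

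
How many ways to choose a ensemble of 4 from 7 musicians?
C(7,4) = 7!/(4!×3!) = 35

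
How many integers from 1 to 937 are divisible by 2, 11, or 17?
⌊937/2⌋+⌊937/11⌋+⌊937/17⌋ - ⌊937/22⌋-⌊937/34⌋-⌊937/187⌋ + ⌊937/374⌋ = 468+85+55 - 42-27-5 + 2 = 536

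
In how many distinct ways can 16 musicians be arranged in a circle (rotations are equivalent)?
Circular: fix one position, arrange the rest. (16-1)! = 1307674368000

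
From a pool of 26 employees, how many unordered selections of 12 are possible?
C(26,12) = 26!/(12!×14!) = 9657700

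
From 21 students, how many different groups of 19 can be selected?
C(21,19) = 21!/(19!×2!) = 210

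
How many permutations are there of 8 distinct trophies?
8! = 40320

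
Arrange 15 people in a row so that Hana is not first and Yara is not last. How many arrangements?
By inclusion-exclusion: 15! - 2×(15-1)! + (15-2)! = 1307674368000 - 174356582400 + 6227020800 = 1139544806400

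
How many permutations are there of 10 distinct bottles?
10! = 3628800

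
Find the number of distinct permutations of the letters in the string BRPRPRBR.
8! / (2! × 4! × 2!) = 420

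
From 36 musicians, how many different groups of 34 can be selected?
C(36,34) = 36!/(34!×2!) = 630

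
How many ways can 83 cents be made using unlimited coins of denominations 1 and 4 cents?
Coefficient of x^83 in 1/(1-x^1) · 1/(1-x^4). Use j coins of 4 for j = 0..⌊83/4⌋ = 20, the rest in 1s: 20 + 1 = 21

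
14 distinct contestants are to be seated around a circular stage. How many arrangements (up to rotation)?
Circular: fix one position, arrange the rest. (14-1)! = 6227020800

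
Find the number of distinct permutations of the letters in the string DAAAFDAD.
8! / (1! × 4! × 3!) = 280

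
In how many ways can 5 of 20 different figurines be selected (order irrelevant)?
C(20,5) = 20!/(5!×15!) = 15504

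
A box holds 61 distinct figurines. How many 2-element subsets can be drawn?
C(61,2) = 61!/(2!×59!) = 1830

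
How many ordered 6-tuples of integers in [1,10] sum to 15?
Coefficient of x^15 in (x + x² + ... + x^10)^6. By inclusion-exclusion on dice exceeding 10: Σ_j (-1)^j C(6,j)·C(15-1-10j, 5) = C(6,0)·C(14,5) = 1·2002 = 2002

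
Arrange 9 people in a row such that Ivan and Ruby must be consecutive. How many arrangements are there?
Treat the 2 as one block: (9-2+1)! × 2! = 40320 × 2 = 80640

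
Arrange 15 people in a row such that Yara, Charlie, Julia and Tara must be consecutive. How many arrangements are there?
Treat the 4 as one block: (15-4+1)! × 4! = 479001600 × 24 = 11496038400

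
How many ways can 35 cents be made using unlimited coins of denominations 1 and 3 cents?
Coefficient of x^35 in 1/(1-x^1) · 1/(1-x^3). Use j coins of 3 for j = 0..⌊35/3⌋ = 11, the rest in 1s: 11 + 1 = 12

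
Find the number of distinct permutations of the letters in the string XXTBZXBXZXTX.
12! / (2! × 6! × 2! × 2!) = 83160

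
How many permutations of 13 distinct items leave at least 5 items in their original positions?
Exactly j fixed points: C(13,j)·!(13-j); sum over j ≥ 5 (derangement numbers via !m = (m-1)·(!(m-1) + !(m-2)): !0..!8 = 1, 0, 1, 2, 9, 44, 265, 1854, 14833). Σ_{j=5}^{13} C(13,j)·!(13-j) = C(13,5)·!8 + C(13,6)·!7 + C(13,7)·!6 + C(13,8)·!5 + C(13,9)·!4 + C(13,10)·!3 + C(13,11)·!2 + C(13,12)·!1 + C(13,13)·!0 = 1287·14833 + 1716·1854 + 1716·265 + 1287·44 + 715·9 + 286·2 + 78·1 + 13·0 + 1·1 = 22789989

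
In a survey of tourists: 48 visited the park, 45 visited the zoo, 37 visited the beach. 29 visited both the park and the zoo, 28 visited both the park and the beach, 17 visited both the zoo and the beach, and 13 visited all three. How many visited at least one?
|A∪B∪C| = 48+45+37-29-28-17+13 = 69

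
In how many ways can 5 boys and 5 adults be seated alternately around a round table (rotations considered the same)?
Fix one of the boys: (5-1)! ways for the remaining boys, × 5! ways for the adults = 24 × 120 = 2880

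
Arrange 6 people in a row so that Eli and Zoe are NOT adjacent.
Total - adjacent = 6! - (6-1)!×2 = 720 - 240 = 480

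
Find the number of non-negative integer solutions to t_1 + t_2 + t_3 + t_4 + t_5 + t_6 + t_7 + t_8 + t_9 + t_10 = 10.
C(10+10-1, 10-1) = C(19, 9) = 92378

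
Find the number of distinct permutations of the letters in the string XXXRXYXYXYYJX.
13! / (1! × 7! × 1! × 4!) = 51480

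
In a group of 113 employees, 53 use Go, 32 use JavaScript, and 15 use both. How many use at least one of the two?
|A∪B| = |A| + |B| - |A∩B| = 53 + 32 - 15 = 70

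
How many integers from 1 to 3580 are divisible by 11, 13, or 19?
⌊3580/11⌋+⌊3580/13⌋+⌊3580/19⌋ - ⌊3580/143⌋-⌊3580/209⌋-⌊3580/247⌋ + ⌊3580/2717⌋ = 325+275+188 - 25-17-14 + 1 = 733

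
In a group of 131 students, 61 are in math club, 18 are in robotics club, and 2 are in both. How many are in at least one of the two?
|A∪B| = |A| + |B| - |A∩B| = 61 + 18 - 2 = 77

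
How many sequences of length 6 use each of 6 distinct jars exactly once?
6! = 720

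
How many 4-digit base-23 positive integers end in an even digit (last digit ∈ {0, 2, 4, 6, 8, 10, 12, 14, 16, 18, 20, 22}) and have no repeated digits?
Last∈{0,2,4,6,8,10,12,14,16,18,20,22}. Last=0: 9240. Last nonzero: 11×21×P(21,2) = 97020. Total = 106260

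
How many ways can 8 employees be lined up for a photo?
8! = 40320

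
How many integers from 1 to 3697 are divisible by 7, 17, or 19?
⌊3697/7⌋+⌊3697/17⌋+⌊3697/19⌋ - ⌊3697/119⌋-⌊3697/133⌋-⌊3697/323⌋ + ⌊3697/2261⌋ = 528+217+194 - 31-27-11 + 1 = 871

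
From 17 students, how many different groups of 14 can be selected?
C(17,14) = 17!/(14!×3!) = 680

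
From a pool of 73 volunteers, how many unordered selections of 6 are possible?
C(73,6) = 73!/(6!×67!) = 170230452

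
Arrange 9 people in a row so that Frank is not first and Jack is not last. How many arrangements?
By inclusion-exclusion: 9! - 2×(9-1)! + (9-2)! = 362880 - 80640 + 5040 = 287280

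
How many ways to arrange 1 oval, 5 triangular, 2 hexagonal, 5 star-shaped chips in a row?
13! / (1! × 5! × 2! × 5!) = 216216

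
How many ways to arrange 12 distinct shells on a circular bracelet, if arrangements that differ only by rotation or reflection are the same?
(12-1)!/2 = 39916800/2 = 19958400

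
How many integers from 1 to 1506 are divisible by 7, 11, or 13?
⌊1506/7⌋+⌊1506/11⌋+⌊1506/13⌋ - ⌊1506/77⌋-⌊1506/91⌋-⌊1506/143⌋ + ⌊1506/1001⌋ = 215+136+115 - 19-16-10 + 1 = 422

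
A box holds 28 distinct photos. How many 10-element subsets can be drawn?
C(28,10) = 28!/(10!×18!) = 13123110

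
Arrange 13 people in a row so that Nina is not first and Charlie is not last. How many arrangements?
By inclusion-exclusion: 13! - 2×(13-1)! + (13-2)! = 6227020800 - 958003200 + 39916800 = 5308934400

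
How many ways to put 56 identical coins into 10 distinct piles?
C(56+10-1, 10-1) = C(65, 9) = 31966749880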